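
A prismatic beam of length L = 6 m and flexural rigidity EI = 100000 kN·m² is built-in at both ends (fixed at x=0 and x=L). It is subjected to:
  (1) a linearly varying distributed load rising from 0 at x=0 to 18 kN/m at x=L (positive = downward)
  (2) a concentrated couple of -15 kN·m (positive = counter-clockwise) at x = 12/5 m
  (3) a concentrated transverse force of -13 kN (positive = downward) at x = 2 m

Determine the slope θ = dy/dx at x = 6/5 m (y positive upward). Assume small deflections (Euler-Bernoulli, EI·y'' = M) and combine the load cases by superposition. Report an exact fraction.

θ(6/5) = -7513/93750000 rad

Load 1 — triangular load w₀=18 kN/m (0→w₀ over full span):
  θ_1 = -w₀(2x(L-x)(L-2x)(x+2L)+x²(L-x)²)/(120LEI) = -18·(2·(6/5)·(6-(6/5))·(6-2·(6/5))·((6/5)+2·6)+(6/5)²·(6-(6/5))²)/(120·6·100000) = -567/3906250 rad
Load 2 — applied couple M₀=-15 kN·m at a=12/5 m (b=L-a=18/5):
  θ_2 = (R_Ax²/2 - M_Ax)/EI  [x≤a] with R_A=-18/5, M_A=-9/5 = ((-18/5)·(6/5)²/2 - (-9/5)·(6/5))/100000 = -27/6250000 rad
Load 3 — point force P=-13 kN at a=2 m (b=L-a=4):
  θ_3 = -Pb²x(2aL-(3a+b)x)/(2L³EI)  [x≤a] = -(-13)·4²·(6/5)·(2·2·6-(3·2+4)·(6/5))/(2·6³·100000) = 13/187500 rad
Superposition: θ = Σ θ_i = -7513/93750000 rad ≈ -0.000080 rad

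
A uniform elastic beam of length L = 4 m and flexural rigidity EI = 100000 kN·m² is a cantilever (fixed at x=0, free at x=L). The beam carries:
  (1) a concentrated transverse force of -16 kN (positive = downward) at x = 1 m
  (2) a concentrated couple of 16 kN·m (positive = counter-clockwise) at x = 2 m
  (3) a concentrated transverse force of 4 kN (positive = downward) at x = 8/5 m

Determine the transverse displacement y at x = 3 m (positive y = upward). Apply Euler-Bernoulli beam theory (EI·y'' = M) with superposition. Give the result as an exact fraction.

y(3) = 284/390625 m

Load 1 — point force P=-16 kN at a=1 m (b=L-a=3):
  y_1 = -Pa²(3x-a)/(6EI)  [x>a] = -(-16)·1²·(3·3-1)/(6·100000) = 2/9375 m
Load 2 — applied couple M₀=16 kN·m at a=2 m (b=L-a=2):
  y_2 = M₀a(2x-a)/(2EI)  [x>a] = 16·2·(2·3-2)/(2·100000) = 2/3125 m
Load 3 — point force P=4 kN at a=8/5 m (b=L-a=12/5):
  y_3 = -Pa²(3x-a)/(6EI)  [x>a] = -4·(8/5)²·(3·3-(8/5))/(6·100000) = -148/1171875 m
Superposition: y = Σ y_i = 284/390625 m ≈ 0.000727 m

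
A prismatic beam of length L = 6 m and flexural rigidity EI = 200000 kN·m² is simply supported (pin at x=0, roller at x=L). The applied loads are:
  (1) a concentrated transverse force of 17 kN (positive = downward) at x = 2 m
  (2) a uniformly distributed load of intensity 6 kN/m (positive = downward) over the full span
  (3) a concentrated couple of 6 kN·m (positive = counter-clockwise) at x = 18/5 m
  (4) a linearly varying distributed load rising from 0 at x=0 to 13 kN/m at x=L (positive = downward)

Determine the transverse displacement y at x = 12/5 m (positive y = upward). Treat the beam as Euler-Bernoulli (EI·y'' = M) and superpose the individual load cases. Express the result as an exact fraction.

Load 1 — point force P=17 kN at a=2 m (b=L-a=4):
  y_1 = -Pa(L-x)(2Lx-a²-x²)/(6LEI)  [x>a] = -17·2·(6-(12/5))·(2·6·(12/5)-2²-(12/5)²)/(6·6·200000) = -2023/6250000 m
Load 2 — uniform load w=6 kN/m over full span:
  y_2 = -wx(L³-2Lx²+x³)/(24EI) = -6·(12/5)·(6³-2·6·(12/5)²+(12/5)³)/(24·200000) = -7533/15625000 m
Load 3 — applied couple M₀=6 kN·m at a=18/5 m (b=L-a=12/5):
  y_3 = (M₀x³/(6L)+C₁x)/EI  [x≤a] with C₁=M₀(3b²-L²)/(6L)=-78/25 = (6·(12/5)³/(6·6)+(-78/25)·(12/5))/200000 = -81/3125000 m
Load 4 — triangular load w₀=13 kN/m (0→w₀ over full span):
  y_4 = -w₀x(7L⁴-10L²x²+3x⁴)/(360LEI) = -13·(12/5)·(7·6⁴-10·6²·(12/5)²+3·(12/5)⁴)/(360·6·200000) = -400491/781250000 m
Superposition: y = Σ y_i = -525133/390625000 m ≈ -0.001344 m

y(12/5) = -525133/390625000 m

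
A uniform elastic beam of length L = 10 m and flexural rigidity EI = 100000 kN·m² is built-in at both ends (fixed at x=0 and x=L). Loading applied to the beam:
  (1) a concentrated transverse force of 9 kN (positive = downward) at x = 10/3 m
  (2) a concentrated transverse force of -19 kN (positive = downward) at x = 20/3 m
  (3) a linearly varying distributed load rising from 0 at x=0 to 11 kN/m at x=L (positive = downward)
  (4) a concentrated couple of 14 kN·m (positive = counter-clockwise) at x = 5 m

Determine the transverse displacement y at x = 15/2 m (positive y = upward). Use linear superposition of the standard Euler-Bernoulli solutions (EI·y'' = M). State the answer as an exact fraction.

y(15/2) = -77303/165888000 m

Load 1 — point force P=9 kN at a=10/3 m (b=L-a=20/3):
  y_1 = -Pa²(L-x)²(3bL-(3b+a)(L-x))/(6L³EI)  [x>a] = -9·(10/3)²·(10-(15/2))²·(3·(20/3)·10-(3·(20/3)+(10/3))·(10-(15/2)))/(6·10³·100000) = -17/115200 m
Load 2 — point force P=-19 kN at a=20/3 m (b=L-a=10/3):
  y_2 = -Pa²(L-x)²(3bL-(3b+a)(L-x))/(6L³EI)  [x>a] = -(-19)·(20/3)²·(10-(15/2))²·(3·(10/3)·10-(3·(10/3)+(20/3))·(10-(15/2)))/(6·10³·100000) = 133/259200 m
Load 3 — triangular load w₀=11 kN/m (0→w₀ over full span):
  y_3 = -w₀x²(L-x)²(x+2L)/(120LEI) = -11·(15/2)²·(10-(15/2))²·((15/2)+2·10)/(120·10·100000) = -363/409600 m
Load 4 — applied couple M₀=14 kN·m at a=5 m (b=L-a=5):
  y_4 = (R_Ax³/6 - M_Ax²/2 - M₀(x-a)²/2)/EI  [x>a] with R_A=21/10, M_A=7/2 = ((21/10)·(15/2)³/6 - (7/2)·(15/2)²/2 - 14·((15/2)-5)²/2)/100000 = 7/128000 m
Superposition: y = Σ y_i = -77303/165888000 m ≈ -0.000466 m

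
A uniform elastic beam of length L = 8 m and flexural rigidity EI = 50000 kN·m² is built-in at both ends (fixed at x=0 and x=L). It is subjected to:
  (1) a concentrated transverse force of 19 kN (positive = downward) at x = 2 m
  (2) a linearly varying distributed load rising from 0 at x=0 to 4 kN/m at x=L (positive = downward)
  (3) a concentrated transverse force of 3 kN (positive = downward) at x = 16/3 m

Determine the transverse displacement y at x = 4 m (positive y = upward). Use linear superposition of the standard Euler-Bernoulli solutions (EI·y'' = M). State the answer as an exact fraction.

y(4) = -71/67500 m

Load 1 — point force P=19 kN at a=2 m (b=L-a=6):
  y_1 = -Pa²(L-x)²(3bL-(3b+a)(L-x))/(6L³EI)  [x>a] = -19·2²·(8-4)²·(3·6·8-(3·6+2)·(8-4))/(6·8³·50000) = -19/37500 m
Load 2 — triangular load w₀=4 kN/m (0→w₀ over full span):
  y_2 = -w₀x²(L-x)²(x+2L)/(120LEI) = -4·4²·(8-4)²·(4+2·8)/(120·8·50000) = -4/9375 m
Load 3 — point force P=3 kN at a=16/3 m (b=L-a=8/3):
  y_3 = -Pb²x²(3aL-(3a+b)x)/(6L³EI)  [x≤a] = -3·(8/3)²·4²·(3·(16/3)·8-(3·(16/3)+(8/3))·4)/(6·8³·50000) = -2/16875 m
Superposition: y = Σ y_i = -71/67500 m ≈ -0.001052 m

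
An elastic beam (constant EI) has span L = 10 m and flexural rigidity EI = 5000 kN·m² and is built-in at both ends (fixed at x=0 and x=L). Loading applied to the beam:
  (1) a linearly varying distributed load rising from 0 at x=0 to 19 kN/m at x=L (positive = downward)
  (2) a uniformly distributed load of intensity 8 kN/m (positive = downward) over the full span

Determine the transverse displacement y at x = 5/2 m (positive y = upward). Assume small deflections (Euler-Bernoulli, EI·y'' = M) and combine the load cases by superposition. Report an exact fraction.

y(5/2) = -993/20480 m

Load 1 — triangular load w₀=19 kN/m (0→w₀ over full span):
  y_1 = -w₀x²(L-x)²(x+2L)/(120LEI) = -19·(5/2)²·(10-(5/2))²·((5/2)+2·10)/(120·10·5000) = -513/20480 m
Load 2 — uniform load w=8 kN/m over full span:
  y_2 = -wx²(L-x)²/(24EI) = -8·(5/2)²·(10-(5/2))²/(24·5000) = -3/128 m
Superposition: y = Σ y_i = -993/20480 m ≈ -0.048486 m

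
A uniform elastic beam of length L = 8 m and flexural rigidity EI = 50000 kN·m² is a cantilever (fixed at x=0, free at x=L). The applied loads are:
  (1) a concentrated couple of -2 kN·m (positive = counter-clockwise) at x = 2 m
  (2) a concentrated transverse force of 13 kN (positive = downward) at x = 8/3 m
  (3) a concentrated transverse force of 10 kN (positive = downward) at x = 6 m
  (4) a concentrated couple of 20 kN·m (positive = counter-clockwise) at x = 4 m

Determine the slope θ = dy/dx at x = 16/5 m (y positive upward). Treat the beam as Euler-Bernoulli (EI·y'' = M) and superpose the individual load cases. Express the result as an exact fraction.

Load 1 — applied couple M₀=-2 kN·m at a=2 m (b=L-a=6):
  θ_1 = M₀a/EI  [x>a] = (-2)·2/50000 = -1/12500 rad
Load 2 — point force P=13 kN at a=8/3 m (b=L-a=16/3):
  θ_2 = -Pa²/(2EI)  [x>a] = -13·(8/3)²/(2·50000) = -26/28125 rad
Load 3 — point force P=10 kN at a=6 m (b=L-a=2):
  θ_3 = -Px(2a-x)/(2EI)  [x≤a] = -10·(16/5)·(2·6-(16/5))/(2·50000) = -44/15625 rad
Load 4 — applied couple M₀=20 kN·m at a=4 m (b=L-a=4):
  θ_4 = M₀x/EI  [x≤a] = 20·(16/5)/50000 = 4/3125 rad
Superposition: θ = Σ θ_i = -1429/562500 rad ≈ -0.002540 rad

θ(16/5) = -1429/562500 rad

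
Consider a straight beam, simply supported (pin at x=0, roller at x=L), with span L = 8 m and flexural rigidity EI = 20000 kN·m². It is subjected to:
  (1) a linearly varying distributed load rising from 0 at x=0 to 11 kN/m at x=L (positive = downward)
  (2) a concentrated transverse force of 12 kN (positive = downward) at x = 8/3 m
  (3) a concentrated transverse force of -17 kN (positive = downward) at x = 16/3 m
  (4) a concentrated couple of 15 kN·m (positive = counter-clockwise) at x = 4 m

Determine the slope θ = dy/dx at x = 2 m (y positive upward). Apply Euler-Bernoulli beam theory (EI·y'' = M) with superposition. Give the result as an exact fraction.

θ(2) = -57799/16200000 rad

Load 1 — triangular load w₀=11 kN/m (0→w₀ over full span):
  θ_1 = -w₀(7L⁴-30L²x²+15x⁴)/(360LEI) = -11·(7·8⁴-30·8²·2²+15·2⁴)/(360·8·20000) = -14597/3600000 rad
Load 2 — point force P=12 kN at a=8/3 m (b=L-a=16/3):
  θ_2 = -Pb(L²-b²-3x²)/(6LEI)  [x≤a] = -12·(16/3)·(8²-(16/3)²-3·2²)/(6·8·20000) = -53/33750 rad
Load 3 — point force P=-17 kN at a=16/3 m (b=L-a=8/3):
  θ_3 = -Pb(L²-b²-3x²)/(6LEI)  [x≤a] = -(-17)·(8/3)·(8²-(8/3)²-3·2²)/(6·8·20000) = 1717/810000 rad
Load 4 — applied couple M₀=15 kN·m at a=4 m (b=L-a=4):
  θ_4 = (M₀x²/(2L)+C₁)/EI  [x≤a] with C₁=M₀(3b²-L²)/(6L)=-5 = (15·2²/(2·8)+(-5))/20000 = -1/16000 rad
Superposition: θ = Σ θ_i = -57799/16200000 rad ≈ -0.003568 rad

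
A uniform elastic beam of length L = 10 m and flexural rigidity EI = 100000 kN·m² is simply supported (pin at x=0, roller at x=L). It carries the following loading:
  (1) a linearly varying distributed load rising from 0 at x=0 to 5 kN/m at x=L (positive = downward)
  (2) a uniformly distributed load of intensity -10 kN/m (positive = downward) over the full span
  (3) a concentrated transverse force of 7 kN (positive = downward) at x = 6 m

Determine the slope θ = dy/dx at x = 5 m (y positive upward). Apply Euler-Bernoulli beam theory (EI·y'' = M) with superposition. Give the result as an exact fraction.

Load 1 — triangular load w₀=5 kN/m (0→w₀ over full span):
  θ_1 = -w₀(7L⁴-30L²x²+15x⁴)/(360LEI) = -5·(7·10⁴-30·10²·5²+15·5⁴)/(360·10·100000) = -7/115200 rad
Load 2 — uniform load w=-10 kN/m over full span:
  θ_2 = -w(L³-6Lx²+4x³)/(24EI) = -(-10)·(10³-6·10·5²+4·5³)/(24·100000) = 0 rad
Load 3 — point force P=7 kN at a=6 m (b=L-a=4):
  θ_3 = -Pb(L²-b²-3x²)/(6LEI)  [x≤a] = -7·4·(10²-4²-3·5²)/(6·10·100000) = -21/500000 rad
Superposition: θ = Σ θ_i = -7399/72000000 rad ≈ -0.000103 rad

θ(5) = -7399/72000000 rad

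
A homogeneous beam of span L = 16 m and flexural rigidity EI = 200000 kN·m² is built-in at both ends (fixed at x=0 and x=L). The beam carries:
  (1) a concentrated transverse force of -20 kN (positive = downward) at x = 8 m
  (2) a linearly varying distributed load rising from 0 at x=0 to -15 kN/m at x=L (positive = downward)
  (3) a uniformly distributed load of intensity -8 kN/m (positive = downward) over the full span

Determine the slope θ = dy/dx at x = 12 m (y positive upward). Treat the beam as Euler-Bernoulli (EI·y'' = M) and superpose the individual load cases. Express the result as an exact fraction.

θ(12) = -291/100000 rad

Load 1 — point force P=-20 kN at a=8 m (b=L-a=8):
  θ_1 = Pa²(L-x)(2bL-(3b+a)(L-x))/(2L³EI)  [x>a] = (-20)·8²·(16-12)·(2·8·16-(3·8+8)·(16-12))/(2·16³·200000) = -1/2500 rad
Load 2 — triangular load w₀=-15 kN/m (0→w₀ over full span):
  θ_2 = -w₀(2x(L-x)(L-2x)(x+2L)+x²(L-x)²)/(120LEI) = -(-15)·(2·12·(16-12)·(16-2·12)·(12+2·16)+12²·(16-12)²)/(120·16·200000) = -123/100000 rad
Load 3 — uniform load w=-8 kN/m over full span:
  θ_3 = -wx(L-x)(L-2x)/(12EI) = -(-8)·12·(16-12)·(16-2·12)/(12·200000) = -4/3125 rad
Superposition: θ = Σ θ_i = -291/100000 rad ≈ -0.002910 rad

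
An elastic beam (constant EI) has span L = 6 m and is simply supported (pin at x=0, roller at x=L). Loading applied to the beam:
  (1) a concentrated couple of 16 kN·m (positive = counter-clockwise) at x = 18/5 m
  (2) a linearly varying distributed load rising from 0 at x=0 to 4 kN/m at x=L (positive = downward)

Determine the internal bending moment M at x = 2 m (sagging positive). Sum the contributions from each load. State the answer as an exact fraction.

Load 1 — applied couple M₀=16 kN·m at a=18/5 m (b=L-a=12/5):
  M_1 = M₀x/L  [x≤a] = 16·2/6 = 16/3 kN·m
Load 2 — triangular load w₀=4 kN/m (0→w₀ over full span):
  M_2 = w₀Lx/6 - w₀x³/(6L) = 4·6·2/6 - 4·2³/(6·6) = 64/9 kN·m
Superposition: M = Σ M_i = 112/9 kN·m ≈ 12.444444 kN·m

M(2) = 112/9 kN·m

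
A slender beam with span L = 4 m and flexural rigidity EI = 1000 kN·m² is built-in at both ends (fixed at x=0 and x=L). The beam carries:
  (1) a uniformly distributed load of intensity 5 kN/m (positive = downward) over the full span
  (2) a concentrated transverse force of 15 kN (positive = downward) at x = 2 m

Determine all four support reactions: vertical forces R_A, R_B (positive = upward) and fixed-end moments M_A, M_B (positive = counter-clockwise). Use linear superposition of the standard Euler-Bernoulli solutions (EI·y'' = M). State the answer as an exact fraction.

R_A = 35/2 kN, M_A = 85/6 kN·m, R_B = 35/2 kN, M_B = -85/6 kN·m

Load 1 — uniform load w=5 kN/m over full span:
  R_A = wL/2 = 5·4/2 = 10 kN
  M_A = wL²/12 = 5·4²/12 = 20/3 kN·m
  R_B = wL/2 = 5·4/2 = 10 kN
  M_B = -wL²/12 = -5·4²/12 = -20/3 kN·m
Load 2 — point force P=15 kN at a=2 m (b=L-a=2):
  R_A = Pb²(3a+b)/L³ = 15·2²·(3·2+2)/4³ = 15/2 kN
  M_A = Pab²/L² = 15·2·2²/4² = 15/2 kN·m
  R_B = Pa²(a+3b)/L³ = 15·2²·(2+3·2)/4³ = 15/2 kN
  M_B = -Pa²b/L² = -15·2²·2/4² = -15/2 kN·m
Superposition: R_A = 35/2 kN, M_A = 85/6 kN·m, R_B = 35/2 kN, M_B = -85/6 kN·m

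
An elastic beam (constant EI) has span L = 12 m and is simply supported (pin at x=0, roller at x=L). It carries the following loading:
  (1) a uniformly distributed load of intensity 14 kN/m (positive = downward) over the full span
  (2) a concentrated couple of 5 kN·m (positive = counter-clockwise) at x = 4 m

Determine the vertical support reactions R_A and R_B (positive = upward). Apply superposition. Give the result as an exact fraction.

Load 1 — uniform load w=14 kN/m over full span:
  R_A = wL/2 = 14·12/2 = 84 kN
  R_B = wL/2 = 14·12/2 = 84 kN
Load 2 — applied couple M₀=5 kN·m at a=4 m (b=L-a=8):
  R_A = M₀/L = 5/12 kN
  R_B = -M₀/L = -5/12 kN
Superposition: R_A = 1013/12 kN, R_B = 1003/12 kN

R_A = 1013/12 kN, R_B = 1003/12 kN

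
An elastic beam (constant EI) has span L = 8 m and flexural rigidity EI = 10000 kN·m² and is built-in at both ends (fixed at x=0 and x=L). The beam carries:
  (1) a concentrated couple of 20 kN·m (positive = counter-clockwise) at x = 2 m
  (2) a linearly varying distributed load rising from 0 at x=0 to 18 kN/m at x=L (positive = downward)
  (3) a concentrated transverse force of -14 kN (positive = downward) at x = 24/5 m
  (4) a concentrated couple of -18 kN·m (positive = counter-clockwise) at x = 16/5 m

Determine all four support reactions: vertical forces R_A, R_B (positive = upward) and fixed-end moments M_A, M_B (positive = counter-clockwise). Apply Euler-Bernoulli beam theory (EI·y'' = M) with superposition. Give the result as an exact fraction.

Load 1 — applied couple M₀=20 kN·m at a=2 m (b=L-a=6):
  R_A = 6M₀ab/L³ = 6·20·2·6/8³ = 45/16 kN
  M_A = M₀b(2a-b)/L² = 20·6·(2·2-6)/8² = -15/4 kN·m
  R_B = -6M₀ab/L³ = -6·20·2·6/8³ = -45/16 kN
  M_B = M₀a(2b-a)/L² = 20·2·(2·6-2)/8² = 25/4 kN·m
Load 2 — triangular load w₀=18 kN/m (0→w₀ over full span):
  R_A = 3w₀L/20 = 3·18·8/20 = 108/5 kN
  M_A = w₀L²/30 = 18·8²/30 = 192/5 kN·m
  R_B = 7w₀L/20 = 7·18·8/20 = 252/5 kN
  M_B = -w₀L²/20 = -18·8²/20 = -288/5 kN·m
Load 3 — point force P=-14 kN at a=24/5 m (b=L-a=16/5):
  R_A = Pb²(3a+b)/L³ = (-14)·(16/5)²·(3·(24/5)+(16/5))/8³ = -616/125 kN
  M_A = Pab²/L² = (-14)·(24/5)·(16/5)²/8² = -1344/125 kN·m
  R_B = Pa²(a+3b)/L³ = (-14)·(24/5)²·((24/5)+3·(16/5))/8³ = -1134/125 kN
  M_B = -Pa²b/L² = -(-14)·(24/5)²·(16/5)/8² = 2016/125 kN·m
Load 4 — applied couple M₀=-18 kN·m at a=16/5 m (b=L-a=24/5):
  R_A = 6M₀ab/L³ = 6·(-18)·(16/5)·(24/5)/8³ = -81/25 kN
  M_A = M₀b(2a-b)/L² = (-18)·(24/5)·(2·(16/5)-(24/5))/8² = -54/25 kN·m
  R_B = -6M₀ab/L³ = -6·(-18)·(16/5)·(24/5)/8³ = 81/25 kN
  M_B = M₀a(2b-a)/L² = (-18)·(16/5)·(2·(24/5)-(16/5))/8² = -144/25 kN·m
Superposition: R_A = 32489/2000 kN, M_A = 10869/500 kN·m, R_B = 83511/2000 kN, M_B = -20491/500 kN·m

R_A = 32489/2000 kN, M_A = 10869/500 kN·m, R_B = 83511/2000 kN, M_B = -20491/500 kN·m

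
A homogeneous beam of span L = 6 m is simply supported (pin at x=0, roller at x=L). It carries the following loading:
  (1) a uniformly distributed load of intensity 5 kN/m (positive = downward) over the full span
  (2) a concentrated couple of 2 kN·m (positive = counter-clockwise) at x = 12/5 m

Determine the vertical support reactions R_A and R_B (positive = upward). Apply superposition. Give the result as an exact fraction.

Load 1 — uniform load w=5 kN/m over full span:
  R_A = wL/2 = 5·6/2 = 15 kN
  R_B = wL/2 = 5·6/2 = 15 kN
Load 2 — applied couple M₀=2 kN·m at a=12/5 m (b=L-a=18/5):
  R_A = M₀/L = 2/6 = 1/3 kN
  R_B = -M₀/L = -2/6 = -1/3 kN
Superposition: R_A = 46/3 kN, R_B = 44/3 kN

R_A = 46/3 kN, R_B = 44/3 kN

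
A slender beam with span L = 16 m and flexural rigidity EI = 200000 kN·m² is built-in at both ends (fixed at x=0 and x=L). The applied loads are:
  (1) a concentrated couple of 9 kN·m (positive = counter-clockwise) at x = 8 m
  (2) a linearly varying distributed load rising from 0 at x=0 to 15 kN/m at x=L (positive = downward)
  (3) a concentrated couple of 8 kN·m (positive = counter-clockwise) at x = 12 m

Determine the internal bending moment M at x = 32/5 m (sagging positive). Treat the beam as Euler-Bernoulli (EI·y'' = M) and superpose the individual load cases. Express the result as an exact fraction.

M(32/5) = 6569/100 kN·m

Load 1 — applied couple M₀=9 kN·m at a=8 m (b=L-a=8):
  M_1 = R_Ax - M_A  [x≤a] with R_A=27/32, M_A=9/4 = (27/32)·(32/5) - (9/4) = 63/20 kN·m
Load 2 — triangular load w₀=15 kN/m (0→w₀ over full span):
  M_2 = 3w₀Lx/20 - w₀L²/30 - w₀x³/(6L) = 3·15·16·(32/5)/20 - 15·16²/30 - 15·(32/5)³/(6·16) = 1536/25 kN·m
Load 3 — applied couple M₀=8 kN·m at a=12 m (b=L-a=4):
  M_3 = R_Ax - M_A  [x≤a] with R_A=9/16, M_A=5/2 = (9/16)·(32/5) - (5/2) = 11/10 kN·m
Superposition: M = Σ M_i = 6569/100 kN·m ≈ 65.690000 kN·m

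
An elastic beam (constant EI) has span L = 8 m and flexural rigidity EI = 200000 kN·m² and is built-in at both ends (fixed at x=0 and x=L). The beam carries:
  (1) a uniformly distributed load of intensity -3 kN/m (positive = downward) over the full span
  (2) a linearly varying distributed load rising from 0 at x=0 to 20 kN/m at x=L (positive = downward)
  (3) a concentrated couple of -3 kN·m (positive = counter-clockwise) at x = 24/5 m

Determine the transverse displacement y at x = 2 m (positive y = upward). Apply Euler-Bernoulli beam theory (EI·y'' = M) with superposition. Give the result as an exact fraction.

y(2) = -87/500000 m

Load 1 — uniform load w=-3 kN/m over full span:
  y_1 = -wx²(L-x)²/(24EI) = -(-3)·2²·(8-2)²/(24·200000) = 9/100000 m
Load 2 — triangular load w₀=20 kN/m (0→w₀ over full span):
  y_2 = -w₀x²(L-x)²(x+2L)/(120LEI) = -20·2²·(8-2)²·(2+2·8)/(120·8·200000) = -27/100000 m
Load 3 — applied couple M₀=-3 kN·m at a=24/5 m (b=L-a=16/5):
  y_3 = (R_Ax³/6 - M_Ax²/2)/EI  [x≤a] with R_A=-27/50, M_A=-24/25 = ((-27/50)·2³/6 - (-24/25)·2²/2)/200000 = 3/500000 m
Superposition: y = Σ y_i = -87/500000 m ≈ -0.000174 m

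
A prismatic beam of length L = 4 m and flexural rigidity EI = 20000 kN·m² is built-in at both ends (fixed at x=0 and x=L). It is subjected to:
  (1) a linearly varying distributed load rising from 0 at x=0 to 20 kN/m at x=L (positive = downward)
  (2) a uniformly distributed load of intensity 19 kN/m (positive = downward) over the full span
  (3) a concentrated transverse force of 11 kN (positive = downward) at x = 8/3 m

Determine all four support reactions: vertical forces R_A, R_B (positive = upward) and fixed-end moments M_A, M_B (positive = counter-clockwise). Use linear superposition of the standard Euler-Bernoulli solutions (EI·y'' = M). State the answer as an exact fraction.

R_A = 1427/27 kN, M_A = 1060/27 kN·m, R_B = 2002/27 kN, M_B = -1292/27 kN·m

Load 1 — triangular load w₀=20 kN/m (0→w₀ over full span):
  R_A = 3w₀L/20 = 3·20·4/20 = 12 kN
  M_A = w₀L²/30 = 20·4²/30 = 32/3 kN·m
  R_B = 7w₀L/20 = 7·20·4/20 = 28 kN
  M_B = -w₀L²/20 = -20·4²/20 = -16 kN·m
Load 2 — uniform load w=19 kN/m over full span:
  R_A = wL/2 = 19·4/2 = 38 kN
  M_A = wL²/12 = 19·4²/12 = 76/3 kN·m
  R_B = wL/2 = 19·4/2 = 38 kN
  M_B = -wL²/12 = -19·4²/12 = -76/3 kN·m
Load 3 — point force P=11 kN at a=8/3 m (b=L-a=4/3):
  R_A = Pb²(3a+b)/L³ = 11·(4/3)²·(3·(8/3)+(4/3))/4³ = 77/27 kN
  M_A = Pab²/L² = 11·(8/3)·(4/3)²/4² = 88/27 kN·m
  R_B = Pa²(a+3b)/L³ = 11·(8/3)²·((8/3)+3·(4/3))/4³ = 220/27 kN
  M_B = -Pa²b/L² = -11·(8/3)²·(4/3)/4² = -176/27 kN·m
Superposition: R_A = 1427/27 kN, M_A = 1060/27 kN·m, R_B = 2002/27 kN, M_B = -1292/27 kN·m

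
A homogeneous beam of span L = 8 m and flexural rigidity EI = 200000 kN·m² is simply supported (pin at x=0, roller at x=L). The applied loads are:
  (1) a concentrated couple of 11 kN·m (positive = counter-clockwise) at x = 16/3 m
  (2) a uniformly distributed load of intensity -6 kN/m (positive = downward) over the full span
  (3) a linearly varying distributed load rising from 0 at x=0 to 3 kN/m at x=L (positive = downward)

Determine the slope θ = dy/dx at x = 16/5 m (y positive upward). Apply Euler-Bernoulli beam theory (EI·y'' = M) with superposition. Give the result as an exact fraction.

Load 1 — applied couple M₀=11 kN·m at a=16/3 m (b=L-a=8/3):
  θ_1 = (M₀x²/(2L)+C₁)/EI  [x≤a] with C₁=M₀(3b²-L²)/(6L)=-88/9 = (11·(16/5)²/(2·8)+(-88/9))/200000 = -77/5625000 rad
Load 2 — uniform load w=-6 kN/m over full span:
  θ_2 = -w(L³-6Lx²+4x³)/(24EI) = -(-6)·(8³-6·8·(16/5)²+4·(16/5)³)/(24·200000) = 74/390625 rad
Load 3 — triangular load w₀=3 kN/m (0→w₀ over full span):
  θ_3 = -w₀(7L⁴-30L²x²+15x⁴)/(360LEI) = -3·(7·8⁴-30·8²·(16/5)²+15·(16/5)⁴)/(360·8·200000) = -323/5859375 rad
Superposition: θ = Σ θ_i = 16963/140625000 rad ≈ 0.000121 rad

θ(16/5) = 16963/140625000 rad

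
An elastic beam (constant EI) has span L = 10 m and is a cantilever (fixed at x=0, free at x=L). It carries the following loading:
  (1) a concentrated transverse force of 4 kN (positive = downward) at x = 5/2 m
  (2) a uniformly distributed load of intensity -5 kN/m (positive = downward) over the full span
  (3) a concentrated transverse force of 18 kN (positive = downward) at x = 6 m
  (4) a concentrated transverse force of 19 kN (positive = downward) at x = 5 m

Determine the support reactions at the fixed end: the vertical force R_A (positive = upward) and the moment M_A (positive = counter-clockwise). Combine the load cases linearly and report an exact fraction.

Load 1 — point force P=4 kN at a=5/2 m (b=L-a=15/2):
  R_A = P = 4 kN
  M_A = Pa = 4·(5/2) = 10 kN·m
Load 2 — uniform load w=-5 kN/m over full span:
  R_A = wL = (-5)·10 = -50 kN
  M_A = wL²/2 = (-5)·10²/2 = -250 kN·m
Load 3 — point force P=18 kN at a=6 m (b=L-a=4):
  R_A = P = 18 kN
  M_A = Pa = 18·6 = 108 kN·m
Load 4 — point force P=19 kN at a=5 m (b=L-a=5):
  R_A = P = 19 kN
  M_A = Pa = 19·5 = 95 kN·m
Superposition: R_A = -9 kN, M_A = -37 kN·m

R_A = -9 kN, M_A = -37 kN·m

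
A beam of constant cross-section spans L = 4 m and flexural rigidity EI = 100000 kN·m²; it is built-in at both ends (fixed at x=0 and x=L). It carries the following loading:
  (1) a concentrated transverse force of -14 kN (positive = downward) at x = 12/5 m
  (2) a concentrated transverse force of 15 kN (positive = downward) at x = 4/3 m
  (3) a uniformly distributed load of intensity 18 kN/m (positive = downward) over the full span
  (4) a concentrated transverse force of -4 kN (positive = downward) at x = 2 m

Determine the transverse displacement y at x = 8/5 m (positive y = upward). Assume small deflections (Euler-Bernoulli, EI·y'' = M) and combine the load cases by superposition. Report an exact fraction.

y(8/5) = -14923/146484375 m

Load 1 — point force P=-14 kN at a=12/5 m (b=L-a=8/5):
  y_1 = -Pb²x²(3aL-(3a+b)x)/(6L³EI)  [x≤a] = -(-14)·(8/5)²·(8/5)²·(3·(12/5)·4-(3·(12/5)+(8/5))·(8/5))/(6·4³·100000) = 5152/146484375 m
Load 2 — point force P=15 kN at a=4/3 m (b=L-a=8/3):
  y_2 = -Pa²(L-x)²(3bL-(3b+a)(L-x))/(6L³EI)  [x>a] = -15·(4/3)²·(4-(8/5))²·(3·(8/3)·4-(3·(8/3)+(4/3))·(4-(8/5)))/(6·4³·100000) = -3/78125 m
Load 3 — uniform load w=18 kN/m over full span:
  y_3 = -wx²(L-x)²/(24EI) = -18·(8/5)²·(4-(8/5))²/(24·100000) = -216/1953125 m
Load 4 — point force P=-4 kN at a=2 m (b=L-a=2):
  y_4 = -Pb²x²(3aL-(3a+b)x)/(6L³EI)  [x≤a] = -(-4)·2²·(8/5)²·(3·2·4-(3·2+2)·(8/5))/(6·4³·100000) = 14/1171875 m
Superposition: y = Σ y_i = -14923/146484375 m ≈ -0.000102 m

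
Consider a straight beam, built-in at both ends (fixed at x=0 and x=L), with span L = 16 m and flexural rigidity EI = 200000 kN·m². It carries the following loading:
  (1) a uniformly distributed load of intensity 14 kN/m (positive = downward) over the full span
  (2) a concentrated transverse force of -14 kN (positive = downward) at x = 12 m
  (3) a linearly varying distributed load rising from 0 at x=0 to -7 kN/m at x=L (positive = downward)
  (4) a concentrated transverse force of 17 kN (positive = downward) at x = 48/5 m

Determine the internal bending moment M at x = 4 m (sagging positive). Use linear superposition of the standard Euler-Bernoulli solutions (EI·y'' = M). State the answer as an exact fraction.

M(4) = 51161/1500 kN·m

Load 1 — uniform load w=14 kN/m over full span:
  M_1 = wLx/2 - wL²/12 - wx²/2 = 14·16·4/2 - 14·16²/12 - 14·4²/2 = 112/3 kN·m
Load 2 — point force P=-14 kN at a=12 m (b=L-a=4):
  M_2 = Pb²(3a+b)x/L³ - Pab²/L²  [x≤a] = (-14)·4²·(3·12+4)·4/16³ - (-14)·12·4²/16² = 7/4 kN·m
Load 3 — triangular load w₀=-7 kN/m (0→w₀ over full span):
  M_3 = 3w₀Lx/20 - w₀L²/30 - w₀x³/(6L) = 3·(-7)·16·4/20 - (-7)·16²/30 - (-7)·4³/(6·16) = -14/5 kN·m
Load 4 — point force P=17 kN at a=48/5 m (b=L-a=32/5):
  M_4 = Pb²(3a+b)x/L³ - Pab²/L²  [x≤a] = 17·(32/5)²·(3·(48/5)+(32/5))·4/16³ - 17·(48/5)·(32/5)²/16² = -272/125 kN·m
Superposition: M = Σ M_i = 51161/1500 kN·m ≈ 34.107333 kN·m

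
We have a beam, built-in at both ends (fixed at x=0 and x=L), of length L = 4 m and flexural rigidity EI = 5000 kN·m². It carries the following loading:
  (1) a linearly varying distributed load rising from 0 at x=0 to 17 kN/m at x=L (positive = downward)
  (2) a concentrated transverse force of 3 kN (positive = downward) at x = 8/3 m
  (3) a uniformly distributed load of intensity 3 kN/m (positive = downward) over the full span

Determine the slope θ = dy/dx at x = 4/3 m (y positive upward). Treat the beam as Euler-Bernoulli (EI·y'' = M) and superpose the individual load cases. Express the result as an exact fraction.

Load 1 — triangular load w₀=17 kN/m (0→w₀ over full span):
  θ_1 = -w₀(2x(L-x)(L-2x)(x+2L)+x²(L-x)²)/(120LEI) = -17·(2·(4/3)·(4-(4/3))·(4-2·(4/3))·((4/3)+2·4)+(4/3)²·(4-(4/3))²)/(120·4·5000) = -544/759375 rad
Load 2 — point force P=3 kN at a=8/3 m (b=L-a=4/3):
  θ_2 = -Pb²x(2aL-(3a+b)x)/(2L³EI)  [x≤a] = -3·(4/3)²·(4/3)·(2·(8/3)·4-(3·(8/3)+(4/3))·(4/3))/(2·4³·5000) = -1/10125 rad
Load 3 — uniform load w=3 kN/m over full span:
  θ_3 = -wx(L-x)(L-2x)/(12EI) = -3·(4/3)·(4-(4/3))·(4-2·(4/3))/(12·5000) = -4/16875 rad
Superposition: θ = Σ θ_i = -799/759375 rad ≈ -0.001052 rad

θ(4/3) = -799/759375 rad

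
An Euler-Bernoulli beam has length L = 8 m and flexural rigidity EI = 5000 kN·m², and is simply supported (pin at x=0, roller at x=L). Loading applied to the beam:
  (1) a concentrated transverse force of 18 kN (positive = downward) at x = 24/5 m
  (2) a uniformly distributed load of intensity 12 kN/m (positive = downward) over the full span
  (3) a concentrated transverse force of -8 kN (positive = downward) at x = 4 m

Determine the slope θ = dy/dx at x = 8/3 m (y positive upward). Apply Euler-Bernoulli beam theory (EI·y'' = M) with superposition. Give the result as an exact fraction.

θ(8/3) = -60916/2109375 rad

Load 1 — point force P=18 kN at a=24/5 m (b=L-a=16/5):
  θ_1 = -Pb(L²-b²-3x²)/(6LEI)  [x≤a] = -18·(16/5)·(8²-(16/5)²-3·(8/3)²)/(6·8·5000) = -608/78125 rad
Load 2 — uniform load w=12 kN/m over full span:
  θ_2 = -w(L³-6Lx²+4x³)/(24EI) = -12·(8³-6·8·(8/3)²+4·(8/3)³)/(24·5000) = -416/16875 rad
Load 3 — point force P=-8 kN at a=4 m (b=L-a=4):
  θ_3 = -Pb(L²-b²-3x²)/(6LEI)  [x≤a] = -(-8)·4·(8²-4²-3·(8/3)²)/(6·8·5000) = 4/1125 rad
Superposition: θ = Σ θ_i = -60916/2109375 rad ≈ -0.028879 rad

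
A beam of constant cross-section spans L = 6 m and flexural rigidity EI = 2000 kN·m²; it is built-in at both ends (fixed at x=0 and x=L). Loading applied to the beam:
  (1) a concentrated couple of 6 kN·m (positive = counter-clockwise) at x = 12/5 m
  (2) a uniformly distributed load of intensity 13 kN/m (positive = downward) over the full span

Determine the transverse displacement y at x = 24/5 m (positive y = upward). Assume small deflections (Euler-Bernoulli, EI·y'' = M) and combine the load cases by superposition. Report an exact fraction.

Load 1 — applied couple M₀=6 kN·m at a=12/5 m (b=L-a=18/5):
  y_1 = (R_Ax³/6 - M_Ax²/2 - M₀(x-a)²/2)/EI  [x>a] with R_A=36/25, M_A=18/25 = ((36/25)·(24/5)³/6 - (18/25)·(24/5)²/2 - 6·((24/5)-(12/5))²/2)/2000 = 189/390625 m
Load 2 — uniform load w=13 kN/m over full span:
  y_2 = -wx²(L-x)²/(24EI) = -13·(24/5)²·(6-(24/5))²/(24·2000) = -702/78125 m
Superposition: y = Σ y_i = -3321/390625 m ≈ -0.008502 m

y(24/5) = -3321/390625 m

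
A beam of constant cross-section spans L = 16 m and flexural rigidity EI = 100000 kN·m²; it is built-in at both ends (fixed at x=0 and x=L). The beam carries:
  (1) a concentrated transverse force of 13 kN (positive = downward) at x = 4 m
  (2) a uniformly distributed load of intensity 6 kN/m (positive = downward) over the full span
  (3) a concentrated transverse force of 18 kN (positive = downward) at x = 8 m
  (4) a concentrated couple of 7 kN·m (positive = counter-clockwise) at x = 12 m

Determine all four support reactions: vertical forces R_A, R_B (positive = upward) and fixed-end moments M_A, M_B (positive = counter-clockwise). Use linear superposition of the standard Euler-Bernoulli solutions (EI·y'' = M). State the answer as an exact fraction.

R_A = 8763/128 kN, M_A = 3127/16 kN·m, R_B = 7493/128 kN, M_B = -2801/16 kN·m

Load 1 — point force P=13 kN at a=4 m (b=L-a=12):
  R_A = Pb²(3a+b)/L³ = 13·12²·(3·4+12)/16³ = 351/32 kN
  M_A = Pab²/L² = 13·4·12²/16² = 117/4 kN·m
  R_B = Pa²(a+3b)/L³ = 13·4²·(4+3·12)/16³ = 65/32 kN
  M_B = -Pa²b/L² = -13·4²·12/16² = -39/4 kN·m
Load 2 — uniform load w=6 kN/m over full span:
  R_A = wL/2 = 6·16/2 = 48 kN
  M_A = wL²/12 = 6·16²/12 = 128 kN·m
  R_B = wL/2 = 6·16/2 = 48 kN
  M_B = -wL²/12 = -6·16²/12 = -128 kN·m
Load 3 — point force P=18 kN at a=8 m (b=L-a=8):
  R_A = Pb²(3a+b)/L³ = 18·8²·(3·8+8)/16³ = 9 kN
  M_A = Pab²/L² = 18·8·8²/16² = 36 kN·m
  R_B = Pa²(a+3b)/L³ = 18·8²·(8+3·8)/16³ = 9 kN
  M_B = -Pa²b/L² = -18·8²·8/16² = -36 kN·m
Load 4 — applied couple M₀=7 kN·m at a=12 m (b=L-a=4):
  R_A = 6M₀ab/L³ = 6·7·12·4/16³ = 63/128 kN
  M_A = M₀b(2a-b)/L² = 7·4·(2·12-4)/16² = 35/16 kN·m
  R_B = -6M₀ab/L³ = -6·7·12·4/16³ = -63/128 kN
  M_B = M₀a(2b-a)/L² = 7·12·(2·4-12)/16² = -21/16 kN·m
Superposition: R_A = 8763/128 kN, M_A = 3127/16 kN·m, R_B = 7493/128 kN, M_B = -2801/16 kN·m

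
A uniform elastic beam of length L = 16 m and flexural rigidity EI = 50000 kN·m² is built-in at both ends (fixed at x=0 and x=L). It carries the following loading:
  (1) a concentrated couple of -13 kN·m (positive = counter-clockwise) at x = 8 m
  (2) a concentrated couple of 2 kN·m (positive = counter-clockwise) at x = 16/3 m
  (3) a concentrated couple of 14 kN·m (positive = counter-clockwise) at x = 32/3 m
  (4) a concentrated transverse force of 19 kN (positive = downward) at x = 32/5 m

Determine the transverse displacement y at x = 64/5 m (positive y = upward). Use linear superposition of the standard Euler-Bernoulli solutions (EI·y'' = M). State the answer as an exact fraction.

y(64/5) = -1114006/439453125 m

Load 1 — applied couple M₀=-13 kN·m at a=8 m (b=L-a=8):
  y_1 = (R_Ax³/6 - M_Ax²/2 - M₀(x-a)²/2)/EI  [x>a] with R_A=-39/32, M_A=-13/4 = ((-39/32)·(64/5)³/6 - (-13/4)·(64/5)²/2 - (-13)·((64/5)-8)²/2)/50000 = -78/390625 m
Load 2 — applied couple M₀=2 kN·m at a=16/3 m (b=L-a=32/3):
  y_2 = (R_Ax³/6 - M_Ax²/2 - M₀(x-a)²/2)/EI  [x>a] with R_A=1/6, M_A=0 = ((1/6)·(64/5)³/6 - 0·(64/5)²/2 - 2·((64/5)-(16/3))²/2)/50000 = 176/3515625 m
Load 3 — applied couple M₀=14 kN·m at a=32/3 m (b=L-a=16/3):
  y_3 = (R_Ax³/6 - M_Ax²/2 - M₀(x-a)²/2)/EI  [x>a] with R_A=7/6, M_A=14/3 = ((7/6)·(64/5)³/6 - (14/3)·(64/5)²/2 - 14·((64/5)-(32/3))²/2)/50000 = -448/3515625 m
Load 4 — point force P=19 kN at a=32/5 m (b=L-a=48/5):
  y_4 = -Pa²(L-x)²(3bL-(3b+a)(L-x))/(6L³EI)  [x>a] = -19·(32/5)²·(16-(64/5))²·(3·(48/5)·16-(3·(48/5)+(32/5))·(16-(64/5)))/(6·16³·50000) = -330752/146484375 m
Superposition: y = Σ y_i = -1114006/439453125 m ≈ -0.002535 m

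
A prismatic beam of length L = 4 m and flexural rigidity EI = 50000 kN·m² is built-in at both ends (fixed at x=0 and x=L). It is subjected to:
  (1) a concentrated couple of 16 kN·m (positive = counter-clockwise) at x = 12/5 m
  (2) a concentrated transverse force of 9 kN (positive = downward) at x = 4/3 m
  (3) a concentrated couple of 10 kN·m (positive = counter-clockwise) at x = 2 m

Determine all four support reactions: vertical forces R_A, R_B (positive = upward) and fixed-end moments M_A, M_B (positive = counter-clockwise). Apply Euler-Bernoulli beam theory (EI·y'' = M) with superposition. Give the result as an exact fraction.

Load 1 — applied couple M₀=16 kN·m at a=12/5 m (b=L-a=8/5):
  R_A = 6M₀ab/L³ = 6·16·(12/5)·(8/5)/4³ = 144/25 kN
  M_A = M₀b(2a-b)/L² = 16·(8/5)·(2·(12/5)-(8/5))/4² = 128/25 kN·m
  R_B = -6M₀ab/L³ = -6·16·(12/5)·(8/5)/4³ = -144/25 kN
  M_B = M₀a(2b-a)/L² = 16·(12/5)·(2·(8/5)-(12/5))/4² = 48/25 kN·m
Load 2 — point force P=9 kN at a=4/3 m (b=L-a=8/3):
  R_A = Pb²(3a+b)/L³ = 9·(8/3)²·(3·(4/3)+(8/3))/4³ = 20/3 kN
  M_A = Pab²/L² = 9·(4/3)·(8/3)²/4² = 16/3 kN·m
  R_B = Pa²(a+3b)/L³ = 9·(4/3)²·((4/3)+3·(8/3))/4³ = 7/3 kN
  M_B = -Pa²b/L² = -9·(4/3)²·(8/3)/4² = -8/3 kN·m
Load 3 — applied couple M₀=10 kN·m at a=2 m (b=L-a=2):
  R_A = 6M₀ab/L³ = 6·10·2·2/4³ = 15/4 kN
  M_A = M₀b(2a-b)/L² = 10·2·(2·2-2)/4² = 5/2 kN·m
  R_B = -6M₀ab/L³ = -6·10·2·2/4³ = -15/4 kN
  M_B = M₀a(2b-a)/L² = 10·2·(2·2-2)/4² = 5/2 kN·m
Superposition: R_A = 4853/300 kN, M_A = 1943/150 kN·m, R_B = -2153/300 kN, M_B = 263/150 kN·m

R_A = 4853/300 kN, M_A = 1943/150 kN·m, R_B = -2153/300 kN, M_B = 263/150 kN·m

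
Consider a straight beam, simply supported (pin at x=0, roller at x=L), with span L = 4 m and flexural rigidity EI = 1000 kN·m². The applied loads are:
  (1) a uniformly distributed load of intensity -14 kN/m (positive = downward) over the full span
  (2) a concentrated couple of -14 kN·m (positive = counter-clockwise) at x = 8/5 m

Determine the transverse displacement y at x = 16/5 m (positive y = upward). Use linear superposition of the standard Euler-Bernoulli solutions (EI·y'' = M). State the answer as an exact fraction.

Load 1 — uniform load w=-14 kN/m over full span:
  y_1 = -wx(L³-2Lx²+x³)/(24EI) = -(-14)·(16/5)·(4³-2·4·(16/5)²+(16/5)³)/(24·1000) = 6496/234375 m
Load 2 — applied couple M₀=-14 kN·m at a=8/5 m (b=L-a=12/5):
  y_2 = (M₀x³/(6L)-M₀(x-a)²/2+C₁x)/EI  [x>a] with C₁=M₀(3b²-L²)/(6L)=-56/75 = ((-14)·(16/5)³/(6·4)-(-14)·((16/5)-(8/5))²/2+(-56/75)·(16/5))/1000 = -56/15625 m
Superposition: y = Σ y_i = 5656/234375 m ≈ 0.024132 m

y(16/5) = 5656/234375 m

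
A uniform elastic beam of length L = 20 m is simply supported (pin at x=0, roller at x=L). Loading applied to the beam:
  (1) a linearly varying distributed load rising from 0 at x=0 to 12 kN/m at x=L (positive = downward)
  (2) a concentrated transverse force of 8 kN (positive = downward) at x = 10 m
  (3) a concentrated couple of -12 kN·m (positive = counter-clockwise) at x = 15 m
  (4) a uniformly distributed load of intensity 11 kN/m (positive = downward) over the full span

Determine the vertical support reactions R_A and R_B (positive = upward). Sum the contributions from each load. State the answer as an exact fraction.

R_A = 767/5 kN, R_B = 973/5 kN

Load 1 — triangular load w₀=12 kN/m (0→w₀ over full span):
  R_A = w₀L/6 = 12·20/6 = 40 kN
  R_B = w₀L/3 = 12·20/3 = 80 kN
Load 2 — point force P=8 kN at a=10 m (b=L-a=10):
  R_A = Pb/L = 8·10/20 = 4 kN
  R_B = Pa/L = 8·10/20 = 4 kN
Load 3 — applied couple M₀=-12 kN·m at a=15 m (b=L-a=5):
  R_A = M₀/L = (-12)/20 = -3/5 kN
  R_B = -M₀/L = -(-12)/20 = 3/5 kN
Load 4 — uniform load w=11 kN/m over full span:
  R_A = wL/2 = 11·20/2 = 110 kN
  R_B = wL/2 = 11·20/2 = 110 kN
Superposition: R_A = 767/5 kN, R_B = 973/5 kN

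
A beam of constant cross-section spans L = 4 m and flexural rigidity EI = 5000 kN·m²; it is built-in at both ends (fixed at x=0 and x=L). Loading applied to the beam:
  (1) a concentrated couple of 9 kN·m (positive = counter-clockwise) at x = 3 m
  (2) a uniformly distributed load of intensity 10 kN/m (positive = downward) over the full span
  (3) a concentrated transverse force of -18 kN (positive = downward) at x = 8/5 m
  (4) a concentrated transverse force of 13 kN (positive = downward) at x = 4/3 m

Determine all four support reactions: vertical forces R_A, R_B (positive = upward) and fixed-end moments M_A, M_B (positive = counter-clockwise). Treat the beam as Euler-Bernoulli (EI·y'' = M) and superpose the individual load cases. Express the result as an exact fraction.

Load 1 — applied couple M₀=9 kN·m at a=3 m (b=L-a=1):
  R_A = 6M₀ab/L³ = 6·9·3·1/4³ = 81/32 kN
  M_A = M₀b(2a-b)/L² = 9·1·(2·3-1)/4² = 45/16 kN·m
  R_B = -6M₀ab/L³ = -6·9·3·1/4³ = -81/32 kN
  M_B = M₀a(2b-a)/L² = 9·3·(2·1-3)/4² = -27/16 kN·m
Load 2 — uniform load w=10 kN/m over full span:
  R_A = wL/2 = 10·4/2 = 20 kN
  M_A = wL²/12 = 10·4²/12 = 40/3 kN·m
  R_B = wL/2 = 10·4/2 = 20 kN
  M_B = -wL²/12 = -10·4²/12 = -40/3 kN·m
Load 3 — point force P=-18 kN at a=8/5 m (b=L-a=12/5):
  R_A = Pb²(3a+b)/L³ = (-18)·(12/5)²·(3·(8/5)+(12/5))/4³ = -1458/125 kN
  M_A = Pab²/L² = (-18)·(8/5)·(12/5)²/4² = -1296/125 kN·m
  R_B = Pa²(a+3b)/L³ = (-18)·(8/5)²·((8/5)+3·(12/5))/4³ = -792/125 kN
  M_B = -Pa²b/L² = -(-18)·(8/5)²·(12/5)/4² = 864/125 kN·m
Load 4 — point force P=13 kN at a=4/3 m (b=L-a=8/3):
  R_A = Pb²(3a+b)/L³ = 13·(8/3)²·(3·(4/3)+(8/3))/4³ = 260/27 kN
  M_A = Pab²/L² = 13·(4/3)·(8/3)²/4² = 208/27 kN·m
  R_B = Pa²(a+3b)/L³ = 13·(4/3)²·((4/3)+3·(8/3))/4³ = 91/27 kN
  M_B = -Pa²b/L² = -13·(4/3)²·(8/3)/4² = -104/27 kN·m
Superposition: R_A = 2213663/108000 kN, M_A = 728003/54000 kN·m, R_B = 1566337/108000 kN, M_B = -645877/54000 kN·m

R_A = 2213663/108000 kN, M_A = 728003/54000 kN·m, R_B = 1566337/108000 kN, M_B = -645877/54000 kN·m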